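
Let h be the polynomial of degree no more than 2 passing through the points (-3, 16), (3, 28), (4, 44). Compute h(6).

Using the Lagrange interpolation formula with nodes -3, 3, 4:
  L_0(t) = (t - 3)(t - 4) / 42
  L_1(t) = (t + 3)(t - 4) / -6
  L_2(t) = (t + 3)(t - 3) / 7
Then h(t) = 16·L_0(t) + 28·L_1(t) + 44·L_2(t).
Expanding and collecting terms gives h(t) = 2t² + 2t + 4.
Evaluating at t = 6: h(6) = 88.

88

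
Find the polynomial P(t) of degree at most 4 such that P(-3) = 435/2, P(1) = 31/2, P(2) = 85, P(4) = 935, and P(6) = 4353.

Write P(t) = at^4 + bt^3 + ct^2 + dt + e. Substituting each data point gives a linear system:
  81a - 27b + 9c - 3d + e = 435/2
  a + b + c + d + e = 31/2
  16a + 8b + 4c + 2d + e = 85
  256a + 64b + 16c + 4d + e = 935
  1296a + 216b + 36c + 6d + e = 4353
Solving the system yields a = 3, b = 3/2, c = 3, d = 5, e = 3.
So P(t) = 3t⁴ + (3/2)t³ + 3t² + 5t + 3.
Check: P(-3) = 435/2. ✓

P(t) = 3t^4 + (3/2)t^3 + 3t^2 + 5t + 3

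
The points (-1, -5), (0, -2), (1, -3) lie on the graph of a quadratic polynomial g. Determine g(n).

g(n) = -2n^2 + n - 2

Write g(n) = an^2 + bn + c. Substituting each data point gives a linear system:
  a - b + c = -5
  c = -2
  a + b + c = -3
Solving the system yields a = -2, b = 1, c = -2.
So g(n) = -2n^2 + n - 2.
Check: g(-1) = -5. ✓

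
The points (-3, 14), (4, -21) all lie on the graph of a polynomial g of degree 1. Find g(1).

Using the Lagrange interpolation formula with nodes -3, 4:
  L_0(u) = (u - 4) / -7
  L_1(u) = (u + 3) / 7
Then g(u) = 14·L_0(u) - 21·L_1(u).
Expanding and collecting terms gives g(u) = -5u - 1.
Evaluating at u = 1: g(1) = -6.

-6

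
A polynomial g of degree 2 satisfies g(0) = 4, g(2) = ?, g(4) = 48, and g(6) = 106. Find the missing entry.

14

On equispaced nodes a degree-2 polynomial has vanishing third forward difference, so
  - g(0) + 3·g(2) - 3·g(4) + g(6) = 0.
Substituting the known values and solving for g(2):
  3·g(2) = 42
  g(2) = 14.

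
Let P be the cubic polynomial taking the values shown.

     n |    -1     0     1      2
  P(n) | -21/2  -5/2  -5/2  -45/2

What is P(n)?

P(n) = -2n^3 - 4n^2 + 6n - 5/2

Using the Lagrange interpolation formula with nodes -1, 0, 1, 2:
  L_0(n) = n(n - 1)(n - 2) / -6
  L_1(n) = (n + 1)(n - 1)(n - 2) / 2
  L_2(n) = (n + 1)n(n - 2) / -2
  L_3(n) = (n + 1)n(n - 1) / 6
Then P(n) = -21/2·L_0(n) - 5/2·L_1(n) - 5/2·L_2(n) - 45/2·L_3(n).
Expanding and collecting terms gives P(n) = -2n³ - 4n² + 6n - 5/2.
Check: P(0) = -5/2. ✓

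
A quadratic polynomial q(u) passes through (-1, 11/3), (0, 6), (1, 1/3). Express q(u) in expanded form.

Write q(u) = au^2 + bu + c. Substituting each data point gives a linear system:
  a - b + c = 11/3
  c = 6
  a + b + c = 1/3
Solving the system yields a = -4, b = -5/3, c = 6.
So q(u) = -4u^2 - (5/3)u + 6.
Check: q(0) = 6. ✓

q(u) = -4u^2 - (5/3)u + 6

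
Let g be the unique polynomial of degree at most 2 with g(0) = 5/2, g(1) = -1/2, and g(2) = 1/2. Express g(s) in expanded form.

g(s) = 2s^2 - 5s + 5/2

Write g(s) = as^2 + bs + c. Substituting each data point gives a linear system:
  c = 5/2
  a + b + c = -1/2
  4a + 2b + c = 1/2
Solving the system yields a = 2, b = -5, c = 5/2.
So g(s) = 2s² - 5s + 5/2.
Check: g(0) = 5/2. ✓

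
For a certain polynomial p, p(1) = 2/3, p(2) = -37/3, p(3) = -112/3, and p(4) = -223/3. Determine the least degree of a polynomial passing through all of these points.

Forward differences of the values at s = 1, 2, 3, 4:
  p  : 2/3  -37/3  -112/3  -223/3
  Δ  : -13  -25  -37
  Δ^2: -12  -12
  Δ^3: 0
The second differences are constant (-12) and nonzero, while all higher differences vanish, so the minimal degree is 2.

2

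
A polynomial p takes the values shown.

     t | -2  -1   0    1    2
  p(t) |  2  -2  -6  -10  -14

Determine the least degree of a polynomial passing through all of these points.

Forward differences of the values at t = -2, -1, 0, 1, 2:
  p  : 2  -2  -6  -10  -14
  Δ  : -4  -4  -4  -4
  Δ^2: 0  0  0
  Δ^3: 0  0
  Δ^4: 0
The first differences are constant (-4) and nonzero, while all higher differences vanish, so the minimal degree is 1.

1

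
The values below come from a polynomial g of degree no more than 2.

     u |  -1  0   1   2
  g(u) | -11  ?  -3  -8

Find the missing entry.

On equispaced nodes a degree-2 polynomial has vanishing third forward difference, so
  - g(-1) + 3·g(0) - 3·g(1) + g(2) = 0.
Substituting the known values and solving for g(0):
  3·g(0) = -12
  g(0) = -4.

-4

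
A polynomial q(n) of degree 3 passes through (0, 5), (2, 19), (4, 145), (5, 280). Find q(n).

q(n) = 2n^3 + 2n^2 - 5n + 5

Write q(n) = an^3 + bn^2 + cn + d. Substituting each data point gives a linear system:
  d = 5
  8a + 4b + 2c + d = 19
  64a + 16b + 4c + d = 145
  125a + 25b + 5c + d = 280
Solving the system yields a = 2, b = 2, c = -5, d = 5.
So q(n) = 2n³ + 2n² - 5n + 5.
Check: q(4) = 145. ✓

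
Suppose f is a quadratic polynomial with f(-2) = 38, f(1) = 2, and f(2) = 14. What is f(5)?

122

Write f(x) = ax^2 + bx + c. Substituting each data point gives a linear system:
  4a - 2b + c = 38
  a + b + c = 2
  4a + 2b + c = 14
Solving the system yields a = 6, b = -6, c = 2.
So f(x) = 6x^2 - 6x + 2.
Then f(5) = 122.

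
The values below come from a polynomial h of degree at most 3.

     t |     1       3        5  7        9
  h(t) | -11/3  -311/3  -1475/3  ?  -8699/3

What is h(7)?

-4079/3

The 4 known points determine the degree-3 polynomial uniquely.
Write h(t) = at^3 + bt^2 + ct + d. Substituting each data point gives a linear system:
  a + b + c + d = -11/3
  27a + 9b + 3c + d = -311/3
  125a + 25b + 5c + d = -1475/3
  729a + 81b + 9c + d = -8699/3
Solving the system yields a = -4, b = 0, c = 2, d = -5/3.
So h(t) = -4t^3 + 2t - 5/3.
Then h(7) = -4079/3.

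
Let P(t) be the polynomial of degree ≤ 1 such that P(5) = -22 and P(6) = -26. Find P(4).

-18

Using the Lagrange interpolation formula with nodes 5, 6:
  L_0(t) = (t - 6) / -1
  L_1(t) = (t - 5) / 1
Then P(t) = -22·L_0(t) - 26·L_1(t).
Expanding and collecting terms gives P(t) = -4t - 2.
Evaluating at t = 4: P(4) = -18.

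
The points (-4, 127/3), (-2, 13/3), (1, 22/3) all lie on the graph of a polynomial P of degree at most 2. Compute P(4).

Using the Lagrange interpolation formula with nodes -4, -2, 1:
  L_0(x) = (x + 2)(x - 1) / 10
  L_1(x) = (x + 4)(x - 1) / -6
  L_2(x) = (x + 4)(x + 2) / 15
Then P(x) = 127/3·L_0(x) + 13/3·L_1(x) + 22/3·L_2(x).
Expanding and collecting terms gives P(x) = 4x² + 5x - 5/3.
Evaluating at x = 4: P(4) = 247/3.

247/3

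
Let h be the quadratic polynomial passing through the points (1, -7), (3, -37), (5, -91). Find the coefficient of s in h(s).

-3

Write h(s) = as^2 + bs + c. Substituting each data point gives a linear system:
  a + b + c = -7
  9a + 3b + c = -37
  25a + 5b + c = -91
Solving the system yields a = -3, b = -3, c = -1.
So h(s) = -3s^2 - 3s - 1.
The coefficient of s is -3.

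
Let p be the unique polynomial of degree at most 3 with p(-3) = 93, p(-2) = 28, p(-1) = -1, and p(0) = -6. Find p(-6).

624

Forward differences of the values at u = -3, -2, -1, 0:
  p  : 93  28  -1  -6
  Δ  : -65  -29  -5
  Δ^2: 36  24
  Δ^3: -12
The third differences are constant, confirming degree 3.
Interpolating (Newton forward form) and evaluating at u = -6 gives p(-6) = 624.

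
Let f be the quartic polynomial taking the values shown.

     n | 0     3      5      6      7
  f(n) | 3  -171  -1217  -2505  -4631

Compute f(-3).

Write f(n) = an^4 + bn^3 + cn^2 + dn + e. Substituting each data point gives a linear system:
  e = 3
  81a + 27b + 9c + 3d + e = -171
  625a + 125b + 25c + 5d + e = -1217
  1296a + 216b + 36c + 6d + e = -2505
  2401a + 343b + 49c + 7d + e = -4631
Solving the system yields a = -2, b = 1, c = -3, d = -4, e = 3.
So f(n) = -2n^4 + n^3 - 3n^2 - 4n + 3.
Then f(-3) = -201.

-201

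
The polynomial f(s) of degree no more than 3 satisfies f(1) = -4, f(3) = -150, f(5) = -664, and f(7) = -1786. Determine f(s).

Write f(s) = as^3 + bs^2 + cs + d. Substituting each data point gives a linear system:
  a + b + c + d = -4
  27a + 9b + 3c + d = -150
  125a + 25b + 5c + d = -664
  343a + 49b + 7c + d = -1786
Solving the system yields a = -5, b = -1, c = -4, d = 6.
So f(s) = -5s³ - s² - 4s + 6.
Check: f(1) = -4. ✓

f(s) = -5s^3 - s^2 - 4s + 6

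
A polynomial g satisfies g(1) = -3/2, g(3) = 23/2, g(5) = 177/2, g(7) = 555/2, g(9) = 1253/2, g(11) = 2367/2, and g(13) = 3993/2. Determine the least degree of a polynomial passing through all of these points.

Forward differences of the values at n = 1, 3, 5, 7, 9, 11, 13:
  g  : -3/2  23/2  177/2  555/2  1253/2  2367/2  3993/2
  Δ  : 13  77  189  349  557  813
  Δ^2: 64  112  160  208  256
  Δ^3: 48  48  48  48
  Δ^4: 0  0  0
  Δ^5: 0  0
  Δ^6: 0
The third differences are constant (48) and nonzero, while all higher differences vanish, so the minimal degree is 3.

3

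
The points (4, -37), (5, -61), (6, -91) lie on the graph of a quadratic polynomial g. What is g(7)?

Using the Lagrange interpolation formula with nodes 4, 5, 6:
  L_0(t) = (t - 5)(t - 6) / 2
  L_1(t) = (t - 4)(t - 6) / -1
  L_2(t) = (t - 4)(t - 5) / 2
Then g(t) = -37·L_0(t) - 61·L_1(t) - 91·L_2(t).
Expanding and collecting terms gives g(t) = -3t² + 3t - 1.
Evaluating at t = 7: g(7) = -127.

-127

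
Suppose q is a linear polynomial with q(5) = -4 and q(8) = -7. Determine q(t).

q(t) = -t + 1

Write q(t) = at + b. Substituting each data point gives a linear system:
  5a + b = -4
  8a + b = -7
Solving the system yields a = -1, b = 1.
So q(t) = -t + 1.
Check: q(5) = -4. ✓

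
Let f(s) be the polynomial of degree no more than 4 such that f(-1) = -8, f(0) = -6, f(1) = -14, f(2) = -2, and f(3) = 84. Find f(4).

Forward differences of the values at s = -1, 0, 1, 2, 3:
  f  : -8  -6  -14  -2  84
  Δ  : 2  -8  12  86
  Δ^2: -10  20  74
  Δ^3: 30  54
  Δ^4: 24
The fourth differences are constant, confirming degree 4.
Interpolating (Newton forward form) and evaluating at s = 4 gives f(4) = 322.

322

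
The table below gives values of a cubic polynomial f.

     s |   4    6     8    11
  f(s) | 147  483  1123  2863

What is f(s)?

Using the Lagrange interpolation formula with nodes 4, 6, 8, 11:
  L_0(s) = (s - 6)(s - 8)(s - 11) / -56
  L_1(s) = (s - 4)(s - 8)(s - 11) / 20
  L_2(s) = (s - 4)(s - 6)(s - 11) / -24
  L_3(s) = (s - 4)(s - 6)(s - 8) / 105
Then f(s) = 147·L_0(s) + 483·L_1(s) + 1123·L_2(s) + 2863·L_3(s).
Expanding and collecting terms gives f(s) = 2s^3 + 2s^2 - 4s + 3.
Check: f(8) = 1123. ✓

f(s) = 2s^3 + 2s^2 - 4s + 3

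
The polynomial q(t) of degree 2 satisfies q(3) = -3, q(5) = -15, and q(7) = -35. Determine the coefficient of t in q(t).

Write q(t) = at^2 + bt + c. Substituting each data point gives a linear system:
  9a + 3b + c = -3
  25a + 5b + c = -15
  49a + 7b + c = -35
Solving the system yields a = -1, b = 2, c = 0.
So q(t) = -t^2 + 2t.
The coefficient of t is 2.

2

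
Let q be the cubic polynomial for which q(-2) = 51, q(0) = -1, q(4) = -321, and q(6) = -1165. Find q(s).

Using the Lagrange interpolation formula with nodes -2, 0, 4, 6:
  L_0(s) = s(s - 4)(s - 6) / -96
  L_1(s) = (s + 2)(s - 4)(s - 6) / 48
  L_2(s) = (s + 2)s(s - 6) / -48
  L_3(s) = (s + 2)s(s - 4) / 96
Then q(s) = 51·L_0(s) - 1·L_1(s) - 321·L_2(s) - 1165·L_3(s).
Expanding and collecting terms gives q(s) = -6s^3 + 3s^2 + 4s - 1.
Check: q(0) = -1. ✓

q(s) = -6s^3 + 3s^2 + 4s - 1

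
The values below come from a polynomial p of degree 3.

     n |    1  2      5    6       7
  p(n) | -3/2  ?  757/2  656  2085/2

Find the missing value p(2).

20

The 4 known points determine the degree-3 polynomial uniquely.
Write p(n) = an^3 + bn^2 + cn + d. Substituting each data point gives a linear system:
  a + b + c + d = -3/2
  125a + 25b + 5c + d = 757/2
  216a + 36b + 6c + d = 656
  343a + 49b + 7c + d = 2085/2
Solving the system yields a = 3, b = 1/2, c = -1, d = -4.
So p(n) = 3n^3 + (1/2)n^2 - n - 4.
Then p(2) = 20.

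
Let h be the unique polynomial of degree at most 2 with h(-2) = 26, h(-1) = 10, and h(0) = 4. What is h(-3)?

52

Forward differences of the values at s = -2, -1, 0:
  h  : 26  10  4
  Δ  : -16  -6
  Δ^2: 10
The second differences are constant, confirming degree 2.
Interpolating (Newton forward form) and evaluating at s = -3 gives h(-3) = 52.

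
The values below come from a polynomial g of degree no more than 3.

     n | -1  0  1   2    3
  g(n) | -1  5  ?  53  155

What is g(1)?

13

On equispaced nodes a degree-3 polynomial has vanishing fourth forward difference, so
  g(-1) - 4·g(0) + 6·g(1) - 4·g(2) + g(3) = 0.
Substituting the known values and solving for g(1):
  6·g(1) = 78
  g(1) = 13.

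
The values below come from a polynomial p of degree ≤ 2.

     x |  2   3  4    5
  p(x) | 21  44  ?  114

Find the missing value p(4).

The 3 known points determine the degree-2 polynomial uniquely.
Write p(x) = ax^2 + bx + c. Substituting each data point gives a linear system:
  4a + 2b + c = 21
  9a + 3b + c = 44
  25a + 5b + c = 114
Solving the system yields a = 4, b = 3, c = -1.
So p(x) = 4x^2 + 3x - 1.
Then p(4) = 75.

75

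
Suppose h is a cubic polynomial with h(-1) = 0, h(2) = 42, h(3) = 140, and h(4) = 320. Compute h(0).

Using the Lagrange interpolation formula with nodes -1, 2, 3, 4:
  L_0(n) = (n - 2)(n - 3)(n - 4) / -60
  L_1(n) = (n + 1)(n - 3)(n - 4) / 6
  L_2(n) = (n + 1)(n - 2)(n - 4) / -4
  L_3(n) = (n + 1)(n - 2)(n - 3) / 10
Then h(n) = 0·L_0(n) + 42·L_1(n) + 140·L_2(n) + 320·L_3(n).
Expanding and collecting terms gives h(n) = 4n^3 + 5n^2 - 3n - 4.
Evaluating at n = 0: h(0) = -4.

-4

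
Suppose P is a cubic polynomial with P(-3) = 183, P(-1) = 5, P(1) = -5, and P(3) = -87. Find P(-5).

Write P(u) = au^3 + bu^2 + cu + d. Substituting each data point gives a linear system:
  -27a + 9b - 3c + d = 183
  -a + b - c + d = 5
  a + b + c + d = -5
  27a + 9b + 3c + d = -87
Solving the system yields a = -5, b = 6, c = 0, d = -6.
So P(u) = -5u^3 + 6u^2 - 6.
Then P(-5) = 769.

769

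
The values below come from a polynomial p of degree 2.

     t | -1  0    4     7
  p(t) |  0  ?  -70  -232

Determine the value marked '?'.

The 3 known points determine the degree-2 polynomial uniquely.
Write p(t) = at^2 + bt + c. Substituting each data point gives a linear system:
  a - b + c = 0
  16a + 4b + c = -70
  49a + 7b + c = -232
Solving the system yields a = -5, b = 1, c = 6.
So p(t) = -5t² + t + 6.
Then p(0) = 6.

6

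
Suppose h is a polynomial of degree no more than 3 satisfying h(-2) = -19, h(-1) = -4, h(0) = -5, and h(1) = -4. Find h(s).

Write h(s) = as^3 + bs^2 + cs + d. Substituting each data point gives a linear system:
  -8a + 4b - 2c + d = -19
  -a + b - c + d = -4
  d = -5
  a + b + c + d = -4
Solving the system yields a = 3, b = 1, c = -3, d = -5.
So h(s) = 3s³ + s² - 3s - 5.
Check: h(0) = -5. ✓

h(s) = 3s^3 + s^2 - 3s - 5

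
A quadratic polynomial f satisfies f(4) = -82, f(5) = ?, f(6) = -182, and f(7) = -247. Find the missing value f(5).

The 3 known points determine the degree-2 polynomial uniquely.
Write f(s) = as^2 + bs + c. Substituting each data point gives a linear system:
  16a + 4b + c = -82
  36a + 6b + c = -182
  49a + 7b + c = -247
Solving the system yields a = -5, b = 0, c = -2.
So f(s) = -5s² - 2.
Then f(5) = -127.

-127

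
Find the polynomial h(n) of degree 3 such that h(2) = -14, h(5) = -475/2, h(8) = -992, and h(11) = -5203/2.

h(n) = -2n^3 + (1/2)n^2

Write h(n) = an^3 + bn^2 + cn + d. Substituting each data point gives a linear system:
  8a + 4b + 2c + d = -14
  125a + 25b + 5c + d = -475/2
  512a + 64b + 8c + d = -992
  1331a + 121b + 11c + d = -5203/2
Solving the system yields a = -2, b = 1/2, c = 0, d = 0.
So h(n) = -2n^3 + (1/2)n^2.
Check: h(5) = -475/2. ✓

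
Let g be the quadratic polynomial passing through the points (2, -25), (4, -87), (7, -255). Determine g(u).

g(u) = -5u^2 - u - 3

Write g(u) = au^2 + bu + c. Substituting each data point gives a linear system:
  4a + 2b + c = -25
  16a + 4b + c = -87
  49a + 7b + c = -255
Solving the system yields a = -5, b = -1, c = -3.
So g(u) = -5u^2 - u - 3.
Check: g(4) = -87. ✓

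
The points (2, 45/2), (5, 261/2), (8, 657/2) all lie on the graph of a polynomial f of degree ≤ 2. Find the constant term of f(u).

Write f(u) = au^2 + bu + c. Substituting each data point gives a linear system:
  4a + 2b + c = 45/2
  25a + 5b + c = 261/2
  64a + 8b + c = 657/2
Solving the system yields a = 5, b = 1, c = 1/2.
So f(u) = 5u^2 + u + 1/2.
The constant term is 1/2.

1/2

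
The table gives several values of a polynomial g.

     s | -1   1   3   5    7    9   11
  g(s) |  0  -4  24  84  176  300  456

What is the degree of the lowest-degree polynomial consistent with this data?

Forward differences of the values at s = -1, 1, 3, 5, 7, 9, 11:
  g  : 0  -4  24  84  176  300  456
  Δ  : -4  28  60  92  124  156
  Δ^2: 32  32  32  32  32
  Δ^3: 0  0  0  0
  Δ^4: 0  0  0
  Δ^5: 0  0
  Δ^6: 0
The second differences are constant (32) and nonzero, while all higher differences vanish, so the minimal degree is 2.

2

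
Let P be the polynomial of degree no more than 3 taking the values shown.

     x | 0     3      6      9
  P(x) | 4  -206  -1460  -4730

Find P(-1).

Write P(x) = ax^3 + bx^2 + cx + d. Substituting each data point gives a linear system:
  d = 4
  27a + 9b + 3c + d = -206
  216a + 36b + 6c + d = -1460
  729a + 81b + 9c + d = -4730
Solving the system yields a = -6, b = -4, c = -4, d = 4.
So P(x) = -6x³ - 4x² - 4x + 4.
Then P(-1) = 10.

10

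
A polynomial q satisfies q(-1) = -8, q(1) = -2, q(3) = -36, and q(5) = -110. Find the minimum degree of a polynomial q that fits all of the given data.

Forward differences of the values at u = -1, 1, 3, 5:
  q  : -8  -2  -36  -110
  Δ  : 6  -34  -74
  Δ^2: -40  -40
  Δ^3: 0
The second differences are constant (-40) and nonzero, while all higher differences vanish, so the minimal degree is 2.

2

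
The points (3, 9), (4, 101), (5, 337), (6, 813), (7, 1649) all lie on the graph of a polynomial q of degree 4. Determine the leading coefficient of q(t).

1

Write q(t) = at^4 + bt^3 + ct^2 + dt + e. Substituting each data point gives a linear system:
  81a + 27b + 9c + 3d + e = 9
  256a + 64b + 16c + 4d + e = 101
  625a + 125b + 25c + 5d + e = 337
  1296a + 216b + 36c + 6d + e = 813
  2401a + 343b + 49c + 7d + e = 1649
Solving the system yields a = 1, b = -2, c = -1, d = -2, e = -3.
So q(t) = t^4 - 2t^3 - t^2 - 2t - 3.
The leading coefficient is 1.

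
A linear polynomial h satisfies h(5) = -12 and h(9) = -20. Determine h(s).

Write h(s) = as + b. Substituting each data point gives a linear system:
  5a + b = -12
  9a + b = -20
Solving the system yields a = -2, b = -2.
So h(s) = -2s - 2.
Check: h(5) = -12. ✓

h(s) = -2s - 2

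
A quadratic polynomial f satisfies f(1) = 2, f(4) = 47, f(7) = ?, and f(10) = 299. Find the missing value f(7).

The 3 known points determine the degree-2 polynomial uniquely.
Write f(t) = at^2 + bt + c. Substituting each data point gives a linear system:
  a + b + c = 2
  16a + 4b + c = 47
  100a + 10b + c = 299
Solving the system yields a = 3, b = 0, c = -1.
So f(t) = 3t^2 - 1.
Then f(7) = 146.

146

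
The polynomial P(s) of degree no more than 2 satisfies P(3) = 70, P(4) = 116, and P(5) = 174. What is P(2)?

36

Forward differences of the values at s = 3, 4, 5:
  P  : 70  116  174
  Δ  : 46  58
  Δ^2: 12
The second differences are constant, confirming degree 2.
Interpolating (Newton forward form) and evaluating at s = 2 gives P(2) = 36.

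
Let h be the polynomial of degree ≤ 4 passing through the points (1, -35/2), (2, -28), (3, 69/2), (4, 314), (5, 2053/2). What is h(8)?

Using the Lagrange interpolation formula with nodes 1, 2, 3, 4, 5:
  L_0(t) = (t - 2)(t - 3)(t - 4)(t - 5) / 24
  L_1(t) = (t - 1)(t - 3)(t - 4)(t - 5) / -6
  L_2(t) = (t - 1)(t - 2)(t - 4)(t - 5) / 4
  L_3(t) = (t - 1)(t - 2)(t - 3)(t - 5) / -6
  L_4(t) = (t - 1)(t - 2)(t - 3)(t - 4) / 24
Then h(t) = -35/2·L_0(t) - 28·L_1(t) + 69/2·L_2(t) + 314·L_3(t) + 2053/2·L_4(t).
Expanding and collecting terms gives h(t) = 3t⁴ - 6t³ - (5/2)t² - 6t - 6.
Evaluating at t = 8: h(8) = 9002.

9002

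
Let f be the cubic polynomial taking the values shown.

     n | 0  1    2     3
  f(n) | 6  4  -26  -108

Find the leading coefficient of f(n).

-4

Write f(n) = an^3 + bn^2 + cn + d. Substituting each data point gives a linear system:
  d = 6
  a + b + c + d = 4
  8a + 4b + 2c + d = -26
  27a + 9b + 3c + d = -108
Solving the system yields a = -4, b = -2, c = 4, d = 6.
So f(n) = -4n^3 - 2n^2 + 4n + 6.
The leading coefficient is -4.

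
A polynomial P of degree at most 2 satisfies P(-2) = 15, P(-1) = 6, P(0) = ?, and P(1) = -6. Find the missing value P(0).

The 3 known points determine the degree-2 polynomial uniquely.
Write P(s) = as^2 + bs + c. Substituting each data point gives a linear system:
  4a - 2b + c = 15
  a - b + c = 6
  a + b + c = -6
Solving the system yields a = 1, b = -6, c = -1.
So P(s) = s² - 6s - 1.
Then P(0) = -1.

-1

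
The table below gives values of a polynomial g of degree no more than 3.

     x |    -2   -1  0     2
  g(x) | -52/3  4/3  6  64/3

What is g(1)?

26/3

Write g(x) = ax^3 + bx^2 + cx + d. Substituting each data point gives a linear system:
  -8a + 4b - 2c + d = -52/3
  -a + b - c + d = 4/3
  d = 6
  8a + 4b + 2c + d = 64/3
Solving the system yields a = 2, b = -1, c = 5/3, d = 6.
So g(x) = 2x^3 - x^2 + (5/3)x + 6.
Then g(1) = 26/3.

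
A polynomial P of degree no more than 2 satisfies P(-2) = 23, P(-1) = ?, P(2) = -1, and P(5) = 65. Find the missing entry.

The 3 known points determine the degree-2 polynomial uniquely.
Write P(s) = as^2 + bs + c. Substituting each data point gives a linear system:
  4a - 2b + c = 23
  4a + 2b + c = -1
  25a + 5b + c = 65
Solving the system yields a = 4, b = -6, c = -5.
So P(s) = 4s^2 - 6s - 5.
Then P(-1) = 5.

5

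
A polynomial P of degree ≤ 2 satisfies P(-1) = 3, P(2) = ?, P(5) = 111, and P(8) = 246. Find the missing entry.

The 3 known points determine the degree-2 polynomial uniquely.
Write P(x) = ax^2 + bx + c. Substituting each data point gives a linear system:
  a - b + c = 3
  25a + 5b + c = 111
  64a + 8b + c = 246
Solving the system yields a = 3, b = 6, c = 6.
So P(x) = 3x^2 + 6x + 6.
Then P(2) = 30.

30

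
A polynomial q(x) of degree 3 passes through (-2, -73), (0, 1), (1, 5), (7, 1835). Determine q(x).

Using the Lagrange interpolation formula with nodes -2, 0, 1, 7:
  L_0(x) = x(x - 1)(x - 7) / -54
  L_1(x) = (x + 2)(x - 1)(x - 7) / 14
  L_2(x) = (x + 2)x(x - 7) / -18
  L_3(x) = (x + 2)x(x - 1) / 378
Then q(x) = -73·L_0(x) + 1·L_1(x) + 5·L_2(x) + 1835·L_3(x).
Expanding and collecting terms gives q(x) = 6x^3 - 5x^2 + 3x + 1.
Check: q(-2) = -73. ✓

q(x) = 6x^3 - 5x^2 + 3x + 1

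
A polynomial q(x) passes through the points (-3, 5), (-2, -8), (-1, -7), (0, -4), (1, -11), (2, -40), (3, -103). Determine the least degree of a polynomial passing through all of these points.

Forward differences of the values at x = -3, -2, -1, 0, 1, 2, 3:
  q  : 5  -8  -7  -4  -11  -40  -103
  Δ  : -13  1  3  -7  -29  -63
  Δ^2: 14  2  -10  -22  -34
  Δ^3: -12  -12  -12  -12
  Δ^4: 0  0  0
  Δ^5: 0  0
  Δ^6: 0
The third differences are constant (-12) and nonzero, while all higher differences vanish, so the minimal degree is 3.

3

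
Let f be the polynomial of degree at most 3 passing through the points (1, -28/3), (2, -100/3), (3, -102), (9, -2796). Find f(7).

Using the Lagrange interpolation formula with nodes 1, 2, 3, 9:
  L_0(t) = (t - 2)(t - 3)(t - 9) / -16
  L_1(t) = (t - 1)(t - 3)(t - 9) / 7
  L_2(t) = (t - 1)(t - 2)(t - 9) / -12
  L_3(t) = (t - 1)(t - 2)(t - 3) / 336
Then f(t) = -28/3·L_0(t) - 100/3·L_1(t) - 102·L_2(t) - 2796·L_3(t).
Expanding and collecting terms gives f(t) = -4t^3 + (5/3)t^2 - t - 6.
Evaluating at t = 7: f(7) = -3910/3.

-3910/3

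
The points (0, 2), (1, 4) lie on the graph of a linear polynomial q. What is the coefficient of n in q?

Write q(n) = an + b. Substituting each data point gives a linear system:
  b = 2
  a + b = 4
Solving the system yields a = 2, b = 2.
So q(n) = 2n + 2.
The leading coefficient is 2.

2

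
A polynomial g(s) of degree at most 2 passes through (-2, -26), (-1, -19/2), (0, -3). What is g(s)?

Write g(s) = as^2 + bs + c. Substituting each data point gives a linear system:
  4a - 2b + c = -26
  a - b + c = -19/2
  c = -3
Solving the system yields a = -5, b = 3/2, c = -3.
So g(s) = -5s^2 + (3/2)s - 3.
Check: g(-2) = -26. ✓

g(s) = -5s^2 + (3/2)s - 3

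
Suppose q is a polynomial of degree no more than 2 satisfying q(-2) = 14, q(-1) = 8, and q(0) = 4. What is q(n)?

Write q(n) = an^2 + bn + c. Substituting each data point gives a linear system:
  4a - 2b + c = 14
  a - b + c = 8
  c = 4
Solving the system yields a = 1, b = -3, c = 4.
So q(n) = n^2 - 3n + 4.
Check: q(-2) = 14. ✓

q(n) = n^2 - 3n + 4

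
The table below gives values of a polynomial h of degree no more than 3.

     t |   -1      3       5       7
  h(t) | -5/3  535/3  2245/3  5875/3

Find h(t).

Using the Lagrange interpolation formula with nodes -1, 3, 5, 7:
  L_0(t) = (t - 3)(t - 5)(t - 7) / -192
  L_1(t) = (t + 1)(t - 5)(t - 7) / 32
  L_2(t) = (t + 1)(t - 3)(t - 7) / -24
  L_3(t) = (t + 1)(t - 3)(t - 5) / 64
Then h(t) = -5/3·L_0(t) + 535/3·L_1(t) + 2245/3·L_2(t) + 5875/3·L_3(t).
Expanding and collecting terms gives h(t) = 5t^3 + 5t^2 - 5/3.
Check: h(3) = 535/3. ✓

h(t) = 5t^3 + 5t^2 - 5/3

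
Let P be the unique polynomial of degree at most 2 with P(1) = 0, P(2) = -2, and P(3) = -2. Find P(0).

4

Using the Lagrange interpolation formula with nodes 1, 2, 3:
  L_0(x) = (x - 2)(x - 3) / 2
  L_1(x) = (x - 1)(x - 3) / -1
  L_2(x) = (x - 1)(x - 2) / 2
Then P(x) = 0·L_0(x) - 2·L_1(x) - 2·L_2(x).
Expanding and collecting terms gives P(x) = x^2 - 5x + 4.
Evaluating at x = 0: P(0) = 4.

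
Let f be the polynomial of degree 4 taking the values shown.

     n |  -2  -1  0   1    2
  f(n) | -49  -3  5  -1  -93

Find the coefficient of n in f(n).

Write f(n) = an^4 + bn^3 + cn^2 + dn + e. Substituting each data point gives a linear system:
  16a - 8b + 4c - 2d + e = -49
  a - b + c - d + e = -3
  e = 5
  a + b + c + d + e = -1
  16a + 8b + 4c + 2d + e = -93
Solving the system yields a = -4, b = -4, c = -3, d = 5, e = 5.
So f(n) = -4n^4 - 4n^3 - 3n^2 + 5n + 5.
The coefficient of n is 5.

5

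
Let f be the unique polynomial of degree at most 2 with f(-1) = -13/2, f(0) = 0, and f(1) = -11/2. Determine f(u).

Write f(u) = au^2 + bu + c. Substituting each data point gives a linear system:
  a - b + c = -13/2
  c = 0
  a + b + c = -11/2
Solving the system yields a = -6, b = 1/2, c = 0.
So f(u) = -6u^2 + (1/2)u.
Check: f(-1) = -13/2. ✓

f(u) = -6u^2 + (1/2)u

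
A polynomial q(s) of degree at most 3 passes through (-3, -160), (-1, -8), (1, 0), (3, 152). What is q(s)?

q(s) = 6s^3 - 2s - 4

Using the Lagrange interpolation formula with nodes -3, -1, 1, 3:
  L_0(s) = (s + 1)(s - 1)(s - 3) / -48
  L_1(s) = (s + 3)(s - 1)(s - 3) / 16
  L_2(s) = (s + 3)(s + 1)(s - 3) / -16
  L_3(s) = (s + 3)(s + 1)(s - 1) / 48
Then q(s) = -160·L_0(s) - 8·L_1(s) + 0·L_2(s) + 152·L_3(s).
Expanding and collecting terms gives q(s) = 6s^3 - 2s - 4.
Check: q(1) = 0. ✓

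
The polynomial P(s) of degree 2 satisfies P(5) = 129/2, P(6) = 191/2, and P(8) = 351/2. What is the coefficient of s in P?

-2

Write P(s) = as^2 + bs + c. Substituting each data point gives a linear system:
  25a + 5b + c = 129/2
  36a + 6b + c = 191/2
  64a + 8b + c = 351/2
Solving the system yields a = 3, b = -2, c = -1/2.
So P(s) = 3s² - 2s - 1/2.
The coefficient of s is -2.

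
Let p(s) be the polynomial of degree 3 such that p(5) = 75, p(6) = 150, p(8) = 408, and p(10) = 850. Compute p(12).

1524

Write p(s) = as^3 + bs^2 + cs + d. Substituting each data point gives a linear system:
  125a + 25b + 5c + d = 75
  216a + 36b + 6c + d = 150
  512a + 64b + 8c + d = 408
  1000a + 100b + 10c + d = 850
Solving the system yields a = 1, b = -1, c = -5, d = 0.
So p(s) = s³ - s² - 5s.
Then p(12) = 1524.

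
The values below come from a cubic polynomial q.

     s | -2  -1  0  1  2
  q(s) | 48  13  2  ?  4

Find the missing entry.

On equispaced nodes a degree-3 polynomial has vanishing fourth forward difference, so
  q(-2) - 4·q(-1) + 6·q(0) - 4·q(1) + q(2) = 0.
Substituting the known values and solving for q(1):
  -4·q(1) = -12
  q(1) = 3.

3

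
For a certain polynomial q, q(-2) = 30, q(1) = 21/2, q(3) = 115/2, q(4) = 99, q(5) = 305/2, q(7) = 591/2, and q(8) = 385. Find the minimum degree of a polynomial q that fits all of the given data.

Divided differences on the nodes -2, 1, 3, 4, 5, 7, 8:
  order 0: 30  21/2  115/2  99  305/2  591/2  385
  order 1: -13/2  47/2  83/2  107/2  143/2  179/2
  order 2: 6  6  6  6  6
  order 3: 0  0  0  0
  order 4: 0  0  0
  order 5: 0  0
  order 6: 0
The order-2 divided differences are all 6 (nonzero) and every higher order vanishes, so the data lies on a polynomial of degree exactly 2.

2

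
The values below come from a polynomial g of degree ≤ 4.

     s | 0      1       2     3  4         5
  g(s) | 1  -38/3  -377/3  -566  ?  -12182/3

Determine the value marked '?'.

-5117/3

On equispaced nodes a degree-4 polynomial has vanishing fifth forward difference, so
  - g(0) + 5·g(1) - 10·g(2) + 10·g(3) - 5·g(4) + g(5) = 0.
Substituting the known values and solving for g(4):
  -5·g(4) = 25585/3
  g(4) = -5117/3.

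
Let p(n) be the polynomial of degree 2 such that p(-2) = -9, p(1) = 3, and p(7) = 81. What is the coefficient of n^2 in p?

Write p(n) = an^2 + bn + c. Substituting each data point gives a linear system:
  4a - 2b + c = -9
  a + b + c = 3
  49a + 7b + c = 81
Solving the system yields a = 1, b = 5, c = -3.
So p(n) = n^2 + 5n - 3.
The leading coefficient is 1.

1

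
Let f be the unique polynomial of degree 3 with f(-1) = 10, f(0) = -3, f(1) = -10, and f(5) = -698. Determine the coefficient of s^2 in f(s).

Write f(s) = as^3 + bs^2 + cs + d. Substituting each data point gives a linear system:
  -a + b - c + d = 10
  d = -3
  a + b + c + d = -10
  125a + 25b + 5c + d = -698
Solving the system yields a = -6, b = 3, c = -4, d = -3.
So f(s) = -6s^3 + 3s^2 - 4s - 3.
The coefficient of s^2 is 3.

3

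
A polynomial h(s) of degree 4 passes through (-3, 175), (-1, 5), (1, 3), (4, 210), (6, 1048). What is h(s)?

h(s) = s^4 - 2s^3 + 5s^2 + s - 2

Write h(s) = as^4 + bs^3 + cs^2 + ds + e. Substituting each data point gives a linear system:
  81a - 27b + 9c - 3d + e = 175
  a - b + c - d + e = 5
  a + b + c + d + e = 3
  256a + 64b + 16c + 4d + e = 210
  1296a + 216b + 36c + 6d + e = 1048
Solving the system yields a = 1, b = -2, c = 5, d = 1, e = -2.
So h(s) = s^4 - 2s^3 + 5s^2 + s - 2.
Check: h(1) = 3. ✓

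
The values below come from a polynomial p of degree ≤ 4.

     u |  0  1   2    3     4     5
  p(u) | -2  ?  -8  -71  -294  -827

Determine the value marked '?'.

-3

The 5 known points determine the degree-4 polynomial uniquely.
Write p(u) = au^4 + bu^3 + cu^2 + du + e. Substituting each data point gives a linear system:
  e = -2
  16a + 8b + 4c + 2d + e = -8
  81a + 27b + 9c + 3d + e = -71
  256a + 64b + 16c + 4d + e = -294
  625a + 125b + 25c + 5d + e = -827
Solving the system yields a = -2, b = 3, c = 3, d = -5, e = -2.
So p(u) = -2u^4 + 3u^3 + 3u^2 - 5u - 2.
Then p(1) = -3.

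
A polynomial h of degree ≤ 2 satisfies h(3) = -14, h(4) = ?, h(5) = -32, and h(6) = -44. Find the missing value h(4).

On equispaced nodes a degree-2 polynomial has vanishing third forward difference, so
  - h(3) + 3·h(4) - 3·h(5) + h(6) = 0.
Substituting the known values and solving for h(4):
  3·h(4) = -66
  h(4) = -22.

-22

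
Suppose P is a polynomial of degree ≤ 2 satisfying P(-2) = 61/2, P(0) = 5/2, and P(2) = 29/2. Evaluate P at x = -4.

Forward differences of the values at x = -2, 0, 2:
  P  : 61/2  5/2  29/2
  Δ  : -28  12
  Δ^2: 40
The second differences are constant, confirming degree 2.
Interpolating (Newton forward form) and evaluating at x = -4 gives P(-4) = 197/2.

197/2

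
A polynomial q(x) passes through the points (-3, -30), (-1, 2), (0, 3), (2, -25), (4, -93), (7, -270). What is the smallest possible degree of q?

2

Divided differences on the nodes -3, -1, 0, 2, 4, 7:
  order 0: -30  2  3  -25  -93  -270
  order 1: 16  1  -14  -34  -59
  order 2: -5  -5  -5  -5
  order 3: 0  0  0
  order 4: 0  0
  order 5: 0
The order-2 divided differences are all -5 (nonzero) and every higher order vanishes, so the data lies on a polynomial of degree exactly 2.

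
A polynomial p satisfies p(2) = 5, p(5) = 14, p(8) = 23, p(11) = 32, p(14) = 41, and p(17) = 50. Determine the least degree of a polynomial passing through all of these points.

1

Forward differences of the values at t = 2, 5, 8, 11, 14, 17:
  p  : 5  14  23  32  41  50
  Δ  : 9  9  9  9  9
  Δ^2: 0  0  0  0
  Δ^3: 0  0  0
  Δ^4: 0  0
  Δ^5: 0
The first differences are constant (9) and nonzero, while all higher differences vanish, so the minimal degree is 1.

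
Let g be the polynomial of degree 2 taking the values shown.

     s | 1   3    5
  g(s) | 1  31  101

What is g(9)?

Using the Lagrange interpolation formula with nodes 1, 3, 5:
  L_0(s) = (s - 3)(s - 5) / 8
  L_1(s) = (s - 1)(s - 5) / -4
  L_2(s) = (s - 1)(s - 3) / 8
Then g(s) = 1·L_0(s) + 31·L_1(s) + 101·L_2(s).
Expanding and collecting terms gives g(s) = 5s² - 5s + 1.
Evaluating at s = 9: g(9) = 361.

361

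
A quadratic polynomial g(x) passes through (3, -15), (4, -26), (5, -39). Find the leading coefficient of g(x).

-1

Write g(x) = ax^2 + bx + c. Substituting each data point gives a linear system:
  9a + 3b + c = -15
  16a + 4b + c = -26
  25a + 5b + c = -39
Solving the system yields a = -1, b = -4, c = 6.
So g(x) = -x^2 - 4x + 6.
The leading coefficient is -1.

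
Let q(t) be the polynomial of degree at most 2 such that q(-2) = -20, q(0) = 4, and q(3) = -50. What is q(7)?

-290

Using the Lagrange interpolation formula with nodes -2, 0, 3:
  L_0(t) = t(t - 3) / 10
  L_1(t) = (t + 2)(t - 3) / -6
  L_2(t) = (t + 2)t / 15
Then q(t) = -20·L_0(t) + 4·L_1(t) - 50·L_2(t).
Expanding and collecting terms gives q(t) = -6t² + 4.
Evaluating at t = 7: q(7) = -290.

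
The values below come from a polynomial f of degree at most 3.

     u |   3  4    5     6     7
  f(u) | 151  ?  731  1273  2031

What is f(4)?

The 4 known points determine the degree-3 polynomial uniquely.
Write f(u) = au^3 + bu^2 + cu + d. Substituting each data point gives a linear system:
  27a + 9b + 3c + d = 151
  125a + 25b + 5c + d = 731
  216a + 36b + 6c + d = 1273
  343a + 49b + 7c + d = 2031
Solving the system yields a = 6, b = 0, c = -4, d = 1.
So f(u) = 6u^3 - 4u + 1.
Then f(4) = 369.

369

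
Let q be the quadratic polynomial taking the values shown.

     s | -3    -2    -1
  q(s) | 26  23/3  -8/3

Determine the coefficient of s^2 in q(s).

Write q(s) = as^2 + bs + c. Substituting each data point gives a linear system:
  9a - 3b + c = 26
  4a - 2b + c = 23/3
  a - b + c = -8/3
Solving the system yields a = 4, b = 5/3, c = -5.
So q(s) = 4s^2 + (5/3)s - 5.
The leading coefficient is 4.

4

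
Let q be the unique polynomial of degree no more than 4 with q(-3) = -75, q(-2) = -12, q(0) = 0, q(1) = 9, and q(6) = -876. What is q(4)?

-96

Using the Lagrange interpolation formula with nodes -3, -2, 0, 1, 6:
  L_0(t) = (t + 2)t(t - 1)(t - 6) / 108
  L_1(t) = (t + 3)t(t - 1)(t - 6) / -48
  L_2(t) = (t + 3)(t + 2)(t - 1)(t - 6) / 36
  L_3(t) = (t + 3)(t + 2)t(t - 6) / -60
  L_4(t) = (t + 3)(t + 2)t(t - 1) / 2160
Then q(t) = -75·L_0(t) - 12·L_1(t) + 0·L_2(t) + 9·L_3(t) - 876·L_4(t).
Expanding and collecting terms gives q(t) = -t^4 + t^3 + 5t^2 + 4t.
Evaluating at t = 4: q(4) = -96.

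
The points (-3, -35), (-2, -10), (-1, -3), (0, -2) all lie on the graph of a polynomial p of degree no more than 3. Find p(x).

p(x) = 2x^3 + 3x^2 + 2x - 2

Write p(x) = ax^3 + bx^2 + cx + d. Substituting each data point gives a linear system:
  -27a + 9b - 3c + d = -35
  -8a + 4b - 2c + d = -10
  -a + b - c + d = -3
  d = -2
Solving the system yields a = 2, b = 3, c = 2, d = -2.
So p(x) = 2x^3 + 3x^2 + 2x - 2.
Check: p(-2) = -10. ✓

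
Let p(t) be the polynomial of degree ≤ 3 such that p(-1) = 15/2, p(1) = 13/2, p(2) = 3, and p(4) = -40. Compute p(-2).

17

Using the Lagrange interpolation formula with nodes -1, 1, 2, 4:
  L_0(t) = (t - 1)(t - 2)(t - 4) / -30
  L_1(t) = (t + 1)(t - 2)(t - 4) / 6
  L_2(t) = (t + 1)(t - 1)(t - 4) / -6
  L_3(t) = (t + 1)(t - 1)(t - 2) / 30
Then p(t) = 15/2·L_0(t) + 13/2·L_1(t) + 3·L_2(t) - 40·L_3(t).
Expanding and collecting terms gives p(t) = -t^3 + t^2 + (1/2)t + 6.
Evaluating at t = -2: p(-2) = 17.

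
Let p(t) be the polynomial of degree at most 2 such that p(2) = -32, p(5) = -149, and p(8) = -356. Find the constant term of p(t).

Write p(t) = at^2 + bt + c. Substituting each data point gives a linear system:
  4a + 2b + c = -32
  25a + 5b + c = -149
  64a + 8b + c = -356
Solving the system yields a = -5, b = -4, c = -4.
So p(t) = -5t^2 - 4t - 4.
The constant term is -4.

-4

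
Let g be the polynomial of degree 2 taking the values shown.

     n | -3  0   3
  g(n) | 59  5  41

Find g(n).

g(n) = 5n^2 - 3n + 5

Using the Lagrange interpolation formula with nodes -3, 0, 3:
  L_0(n) = n(n - 3) / 18
  L_1(n) = (n + 3)(n - 3) / -9
  L_2(n) = (n + 3)n / 18
Then g(n) = 59·L_0(n) + 5·L_1(n) + 41·L_2(n).
Expanding and collecting terms gives g(n) = 5n^2 - 3n + 5.
Check: g(-3) = 59. ✓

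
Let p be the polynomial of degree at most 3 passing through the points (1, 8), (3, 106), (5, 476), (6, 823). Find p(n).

Using the Lagrange interpolation formula with nodes 1, 3, 5, 6:
  L_0(n) = (n - 3)(n - 5)(n - 6) / -40
  L_1(n) = (n - 1)(n - 5)(n - 6) / 12
  L_2(n) = (n - 1)(n - 3)(n - 6) / -8
  L_3(n) = (n - 1)(n - 3)(n - 5) / 15
Then p(n) = 8·L_0(n) + 106·L_1(n) + 476·L_2(n) + 823·L_3(n).
Expanding and collecting terms gives p(n) = 4n^3 - 2n^2 + 5n + 1.
Check: p(1) = 8. ✓

p(n) = 4n^3 - 2n^2 + 5n + 1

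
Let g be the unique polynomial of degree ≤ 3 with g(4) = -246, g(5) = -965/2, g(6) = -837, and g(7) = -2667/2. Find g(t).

g(t) = -4t^3 + t^2 - (3/2)t

Write g(t) = at^3 + bt^2 + ct + d. Substituting each data point gives a linear system:
  64a + 16b + 4c + d = -246
  125a + 25b + 5c + d = -965/2
  216a + 36b + 6c + d = -837
  343a + 49b + 7c + d = -2667/2
Solving the system yields a = -4, b = 1, c = -3/2, d = 0.
So g(t) = -4t³ + t² - (3/2)t.
Check: g(4) = -246. ✓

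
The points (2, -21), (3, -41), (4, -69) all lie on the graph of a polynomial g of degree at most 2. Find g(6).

Forward differences of the values at u = 2, 3, 4:
  g  : -21  -41  -69
  Δ  : -20  -28
  Δ^2: -8
The second differences are constant, confirming degree 2.
Interpolating (Newton forward form) and evaluating at u = 6 gives g(6) = -149.

-149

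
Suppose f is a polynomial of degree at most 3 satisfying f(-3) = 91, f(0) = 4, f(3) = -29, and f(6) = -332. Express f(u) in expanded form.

Write f(u) = au^3 + bu^2 + cu + d. Substituting each data point gives a linear system:
  -27a + 9b - 3c + d = 91
  d = 4
  27a + 9b + 3c + d = -29
  216a + 36b + 6c + d = -332
Solving the system yields a = -2, b = 3, c = -2, d = 4.
So f(u) = -2u³ + 3u² - 2u + 4.
Check: f(6) = -332. ✓

f(u) = -2u^3 + 3u^2 - 2u + 4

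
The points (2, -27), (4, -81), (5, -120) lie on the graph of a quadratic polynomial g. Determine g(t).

Using the Lagrange interpolation formula with nodes 2, 4, 5:
  L_0(t) = (t - 4)(t - 5) / 6
  L_1(t) = (t - 2)(t - 5) / -2
  L_2(t) = (t - 2)(t - 4) / 3
Then g(t) = -27·L_0(t) - 81·L_1(t) - 120·L_2(t).
Expanding and collecting terms gives g(t) = -4t² - 3t - 5.
Check: g(4) = -81. ✓

g(t) = -4t^2 - 3t - 5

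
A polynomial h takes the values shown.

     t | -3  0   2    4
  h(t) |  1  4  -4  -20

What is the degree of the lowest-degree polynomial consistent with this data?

2

Divided differences on the nodes -3, 0, 2, 4:
  order 0: 1  4  -4  -20
  order 1: 1  -4  -8
  order 2: -1  -1
  order 3: 0
The order-2 divided differences are all -1 (nonzero) and every higher order vanishes, so the data lies on a polynomial of degree exactly 2.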